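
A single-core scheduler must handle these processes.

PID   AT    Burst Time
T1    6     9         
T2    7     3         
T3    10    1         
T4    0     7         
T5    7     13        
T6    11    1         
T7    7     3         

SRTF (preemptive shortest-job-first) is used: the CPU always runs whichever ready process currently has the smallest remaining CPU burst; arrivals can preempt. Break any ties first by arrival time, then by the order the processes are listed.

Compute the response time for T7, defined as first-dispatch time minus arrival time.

Timeline: | T4 0-7 | T2 7-10 | T3 10-11 | T6 11-12 | T7 12-15 | T1 15-24 | T5 24-37 |
Completion: T1=24  T2=10  T3=11  T4=7  T5=37  T6=12  T7=15
Response(T7) = first start − arrival = 12 − 7 = 5

5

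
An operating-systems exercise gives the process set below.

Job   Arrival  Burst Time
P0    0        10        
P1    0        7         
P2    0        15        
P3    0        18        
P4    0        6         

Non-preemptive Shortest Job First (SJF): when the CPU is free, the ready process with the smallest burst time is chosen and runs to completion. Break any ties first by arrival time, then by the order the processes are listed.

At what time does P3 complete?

56

Schedule: | P4 0-6 | P1 6-13 | P0 13-23 | P2 23-38 | P3 38-56 |
Completion: P0=23  P1=13  P2=38  P3=56  P4=6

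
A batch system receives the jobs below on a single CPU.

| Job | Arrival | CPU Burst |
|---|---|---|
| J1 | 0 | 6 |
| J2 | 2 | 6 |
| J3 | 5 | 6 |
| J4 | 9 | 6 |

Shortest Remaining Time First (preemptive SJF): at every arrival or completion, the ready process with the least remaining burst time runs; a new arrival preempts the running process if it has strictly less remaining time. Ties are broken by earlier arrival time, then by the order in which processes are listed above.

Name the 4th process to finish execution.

J4

Schedule: | J1 0-6 | J2 6-12 | J3 12-18 | J4 18-24 |
Completion: J1=6  J2=12  J3=18  J4=24
Finish order: J1 → J2 → J3 → J4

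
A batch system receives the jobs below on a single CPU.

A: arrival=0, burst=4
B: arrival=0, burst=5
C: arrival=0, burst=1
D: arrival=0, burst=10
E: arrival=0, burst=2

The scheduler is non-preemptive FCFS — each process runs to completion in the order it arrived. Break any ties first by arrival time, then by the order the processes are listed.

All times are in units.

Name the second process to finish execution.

Schedule: | A 0-4 | B 4-9 | C 9-10 | D 10-20 | E 20-22 |
Completion: A=4  B=9  C=10  D=20  E=22
Finish order: A → B → C → D → E

B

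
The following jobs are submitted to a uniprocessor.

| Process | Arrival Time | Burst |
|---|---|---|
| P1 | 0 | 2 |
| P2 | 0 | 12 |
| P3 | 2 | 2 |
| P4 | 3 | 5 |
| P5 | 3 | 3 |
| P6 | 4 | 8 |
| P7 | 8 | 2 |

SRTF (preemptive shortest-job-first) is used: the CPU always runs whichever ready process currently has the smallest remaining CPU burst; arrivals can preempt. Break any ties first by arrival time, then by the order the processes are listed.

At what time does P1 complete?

Timeline: | P1 0-2 | P3 2-4 | P5 4-7 | P4 7-8 | P7 8-10 | P4 10-14 | P6 14-22 | P2 22-34 |
Completion: P1=2  P2=34  P3=4  P4=14  P5=7  P6=22  P7=10
Turnaround (C−A): P1=2  P2=34  P3=2  P4=11  P5=4  P6=18  P7=2

2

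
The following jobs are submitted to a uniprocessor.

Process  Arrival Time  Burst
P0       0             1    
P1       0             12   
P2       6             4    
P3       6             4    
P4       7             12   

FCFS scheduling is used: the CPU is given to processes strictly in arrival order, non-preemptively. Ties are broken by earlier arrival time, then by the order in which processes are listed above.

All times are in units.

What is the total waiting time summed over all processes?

33

Schedule: | P0 0-1 | P1 1-13 | P2 13-17 | P3 17-21 | P4 21-33 |
Completion: P0=1  P1=13  P2=17  P3=21  P4=33
Turnaround (C−A): P0=1  P1=13  P2=11  P3=15  P4=26
Waiting = turnaround − burst: P0=0, P1=1, P2=7, P3=11, P4=14
Total waiting = 0 + 1 + 7 + 11 + 14 = 33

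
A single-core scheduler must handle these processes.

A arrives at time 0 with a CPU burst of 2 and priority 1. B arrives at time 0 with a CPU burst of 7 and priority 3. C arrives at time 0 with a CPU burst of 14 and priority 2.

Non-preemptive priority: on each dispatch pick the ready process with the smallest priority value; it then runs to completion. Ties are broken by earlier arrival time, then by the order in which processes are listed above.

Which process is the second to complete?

Schedule: | A 0-2 | C 2-16 | B 16-23 |
Completion: A=2  B=23  C=16
Finish order: A → C → B

C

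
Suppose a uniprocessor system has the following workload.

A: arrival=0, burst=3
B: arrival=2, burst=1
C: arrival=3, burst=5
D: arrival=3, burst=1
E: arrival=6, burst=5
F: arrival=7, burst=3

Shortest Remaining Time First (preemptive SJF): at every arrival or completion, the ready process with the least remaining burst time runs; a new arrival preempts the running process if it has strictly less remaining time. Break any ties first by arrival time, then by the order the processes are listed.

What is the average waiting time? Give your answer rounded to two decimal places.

Gantt: | A 0-3 | B 3-4 | D 4-5 | C 5-10 | F 10-13 | E 13-18 |
Completion: A=3  B=4  C=10  D=5  E=18  F=13
Turnaround (C−A): A=3  B=2  C=7  D=2  E=12  F=6
Waiting times: A=0, B=1, C=2, D=1, E=7, F=3
Average waiting = (0+1+2+1+7+3) / 6 = 14/6 = 2.33

2.33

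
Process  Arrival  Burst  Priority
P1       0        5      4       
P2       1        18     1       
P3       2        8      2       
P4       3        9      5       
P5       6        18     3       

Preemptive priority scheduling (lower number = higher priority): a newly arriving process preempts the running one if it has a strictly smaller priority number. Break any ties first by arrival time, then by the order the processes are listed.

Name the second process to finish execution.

P3

Schedule: | P1 0-1 | P2 1-19 | P3 19-27 | P5 27-45 | P1 45-49 | P4 49-58 |
Completion: P1=49  P2=19  P3=27  P4=58  P5=45
Finish order: P2 → P3 → P5 → P1 → P4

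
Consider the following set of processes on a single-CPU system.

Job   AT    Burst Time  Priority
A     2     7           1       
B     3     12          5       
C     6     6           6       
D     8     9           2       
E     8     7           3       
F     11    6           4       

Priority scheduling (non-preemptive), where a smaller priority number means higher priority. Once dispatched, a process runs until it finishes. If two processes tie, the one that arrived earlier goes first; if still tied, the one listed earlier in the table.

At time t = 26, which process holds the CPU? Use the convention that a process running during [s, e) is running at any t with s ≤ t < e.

Schedule: | idle 0-2 | A 2-9 | D 9-18 | E 18-25 | F 25-31 | B 31-43 | C 43-49 |
Completion: A=9  B=43  C=49  D=18  E=25  F=31
Turnaround (C−A): A=7  B=40  C=43  D=10  E=17  F=20

F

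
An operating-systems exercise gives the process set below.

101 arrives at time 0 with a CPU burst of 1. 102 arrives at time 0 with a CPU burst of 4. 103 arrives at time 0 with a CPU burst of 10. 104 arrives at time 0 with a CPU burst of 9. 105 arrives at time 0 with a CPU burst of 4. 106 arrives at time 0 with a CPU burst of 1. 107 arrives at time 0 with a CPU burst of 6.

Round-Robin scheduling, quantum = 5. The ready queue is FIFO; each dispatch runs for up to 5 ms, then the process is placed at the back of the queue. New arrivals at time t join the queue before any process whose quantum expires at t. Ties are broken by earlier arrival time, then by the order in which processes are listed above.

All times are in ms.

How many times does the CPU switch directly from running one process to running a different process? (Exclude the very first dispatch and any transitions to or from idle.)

9

Timeline: | 101 0-1 | 102 1-5 | 103 5-10 | 104 10-15 | 105 15-19 | 106 19-20 | 107 20-25 | 103 25-30 | 104 30-34 | 107 34-35 |
Completion: 101=1  102=5  103=30  104=34  105=19  106=20  107=35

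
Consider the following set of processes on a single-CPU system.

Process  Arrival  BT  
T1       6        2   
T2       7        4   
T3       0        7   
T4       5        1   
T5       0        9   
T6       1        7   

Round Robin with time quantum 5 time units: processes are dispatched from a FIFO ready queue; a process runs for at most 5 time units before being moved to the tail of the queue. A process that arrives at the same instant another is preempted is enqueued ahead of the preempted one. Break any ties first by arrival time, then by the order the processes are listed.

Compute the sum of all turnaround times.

117

Timeline: | T3 0-5 | T5 5-10 | T6 10-15 | T4 15-16 | T3 16-18 | T1 18-20 | T2 20-24 | T5 24-28 | T6 28-30 |
Completion: T1=20  T2=24  T3=18  T4=16  T5=28  T6=30
Turnaround = completion − arrival: T1=14, T2=17, T3=18, T4=11, T5=28, T6=29
Total turnaround = 14 + 17 + 18 + 11 + 28 + 29 = 117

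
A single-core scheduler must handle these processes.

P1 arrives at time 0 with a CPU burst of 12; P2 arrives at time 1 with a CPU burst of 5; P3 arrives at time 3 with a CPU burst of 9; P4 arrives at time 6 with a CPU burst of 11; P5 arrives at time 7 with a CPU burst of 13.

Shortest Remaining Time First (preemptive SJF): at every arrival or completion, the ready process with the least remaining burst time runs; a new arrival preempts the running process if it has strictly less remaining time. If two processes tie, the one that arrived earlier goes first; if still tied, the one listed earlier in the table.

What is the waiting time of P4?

Gantt: | P1 0-1 | P2 1-6 | P3 6-15 | P1 15-26 | P4 26-37 | P5 37-50 |
Completion: P1=26  P2=6  P3=15  P4=37  P5=50
Turnaround (C−A): P1=26  P2=5  P3=12  P4=31  P5=43
Waiting(P4) = turnaround − burst = 31 − 11 = 20

20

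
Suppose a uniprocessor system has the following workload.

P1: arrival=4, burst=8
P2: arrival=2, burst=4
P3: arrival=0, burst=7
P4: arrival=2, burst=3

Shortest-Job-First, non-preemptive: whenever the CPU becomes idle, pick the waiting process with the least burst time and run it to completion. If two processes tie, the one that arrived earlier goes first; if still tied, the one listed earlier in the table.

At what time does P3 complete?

Timeline: | P3 0-7 | P4 7-10 | P2 10-14 | P1 14-22 |
Completion: P1=22  P2=14  P3=7  P4=10

7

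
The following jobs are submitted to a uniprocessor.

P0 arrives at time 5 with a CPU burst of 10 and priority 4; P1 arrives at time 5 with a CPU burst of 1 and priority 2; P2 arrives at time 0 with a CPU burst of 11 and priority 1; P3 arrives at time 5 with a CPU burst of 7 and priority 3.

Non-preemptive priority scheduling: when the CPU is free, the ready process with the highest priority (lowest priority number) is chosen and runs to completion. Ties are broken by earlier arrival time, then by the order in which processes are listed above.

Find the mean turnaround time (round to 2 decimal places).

Schedule: | P2 0-11 | P1 11-12 | P3 12-19 | P0 19-29 |
Completion: P0=29  P1=12  P2=11  P3=19
Turnaround (C−A): P0=24  P1=7  P2=11  P3=14
Turnaround times: P0=24, P1=7, P2=11, P3=14
Average turnaround = (24+7+11+14) / 4 = 56/4 = 14.00

14.00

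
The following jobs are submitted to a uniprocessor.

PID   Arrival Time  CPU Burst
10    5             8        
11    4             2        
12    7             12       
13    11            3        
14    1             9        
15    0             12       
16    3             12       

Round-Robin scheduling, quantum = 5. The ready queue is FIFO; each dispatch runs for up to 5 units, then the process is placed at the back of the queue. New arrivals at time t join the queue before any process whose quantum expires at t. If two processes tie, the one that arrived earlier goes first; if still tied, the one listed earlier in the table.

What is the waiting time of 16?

Schedule: | 15 0-5 | 14 5-10 | 16 10-15 | 11 15-17 | 10 17-22 | 15 22-27 | 12 27-32 | 14 32-36 | 13 36-39 | 16 39-44 | 10 44-47 | 15 47-49 | 12 49-54 | 16 54-56 | 12 56-58 |
Completion: 10=47  11=17  12=58  13=39  14=36  15=49  16=56
Turnaround (C−A): 10=42  11=13  12=51  13=28  14=35  15=49  16=53
Waiting(16) = turnaround − burst = 53 − 12 = 41

41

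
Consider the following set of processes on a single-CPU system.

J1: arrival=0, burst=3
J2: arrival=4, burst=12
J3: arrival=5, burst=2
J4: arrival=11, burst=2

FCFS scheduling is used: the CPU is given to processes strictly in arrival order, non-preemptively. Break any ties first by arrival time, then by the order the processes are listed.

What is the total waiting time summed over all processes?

18

Gantt: | J1 0-3 | idle 3-4 | J2 4-16 | J3 16-18 | J4 18-20 |
Completion: J1=3  J2=16  J3=18  J4=20
Waiting = turnaround − burst: J1=0, J2=0, J3=11, J4=7
Total waiting = 0 + 0 + 11 + 7 = 18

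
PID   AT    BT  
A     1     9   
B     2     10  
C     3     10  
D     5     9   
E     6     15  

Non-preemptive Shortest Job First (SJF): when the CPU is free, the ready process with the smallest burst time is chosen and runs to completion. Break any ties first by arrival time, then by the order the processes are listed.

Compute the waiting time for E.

Timeline: | idle 0-1 | A 1-10 | D 10-19 | B 19-29 | C 29-39 | E 39-54 |
Completion: A=10  B=29  C=39  D=19  E=54
Turnaround (C−A): A=9  B=27  C=36  D=14  E=48
Waiting(E) = turnaround − burst = 48 − 15 = 33

33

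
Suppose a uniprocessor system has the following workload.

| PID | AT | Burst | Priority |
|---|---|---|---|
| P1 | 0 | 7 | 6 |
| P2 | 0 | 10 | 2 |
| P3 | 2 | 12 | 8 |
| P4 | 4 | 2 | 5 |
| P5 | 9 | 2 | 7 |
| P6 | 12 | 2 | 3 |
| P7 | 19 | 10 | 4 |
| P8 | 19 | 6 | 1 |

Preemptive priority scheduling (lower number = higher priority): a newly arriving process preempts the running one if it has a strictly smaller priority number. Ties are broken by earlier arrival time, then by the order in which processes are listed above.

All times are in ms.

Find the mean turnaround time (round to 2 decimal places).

Timeline: | P2 0-10 | P4 10-12 | P6 12-14 | P1 14-19 | P8 19-25 | P7 25-35 | P1 35-37 | P5 37-39 | P3 39-51 |
Completion: P1=37  P2=10  P3=51  P4=12  P5=39  P6=14  P7=35  P8=25
Turnaround times: P1=37, P2=10, P3=49, P4=8, P5=30, P6=2, P7=16, P8=6
Average turnaround = (37+10+49+8+30+2+16+6) / 8 = 158/8 = 19.75

19.75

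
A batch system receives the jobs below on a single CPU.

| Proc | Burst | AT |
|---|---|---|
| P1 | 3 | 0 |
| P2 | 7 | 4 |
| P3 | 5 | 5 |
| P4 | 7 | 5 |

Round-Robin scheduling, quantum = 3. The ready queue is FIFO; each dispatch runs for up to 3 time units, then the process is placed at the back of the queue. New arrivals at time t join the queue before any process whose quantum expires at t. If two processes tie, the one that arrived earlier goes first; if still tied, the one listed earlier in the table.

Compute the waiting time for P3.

Timeline: | P1 0-3 | idle 3-4 | P2 4-7 | P3 7-10 | P4 10-13 | P2 13-16 | P3 16-18 | P4 18-21 | P2 21-22 | P4 22-23 |
Completion: P1=3  P2=22  P3=18  P4=23
Turnaround (C−A): P1=3  P2=18  P3=13  P4=18
Waiting(P3) = turnaround − burst = 13 − 5 = 8

8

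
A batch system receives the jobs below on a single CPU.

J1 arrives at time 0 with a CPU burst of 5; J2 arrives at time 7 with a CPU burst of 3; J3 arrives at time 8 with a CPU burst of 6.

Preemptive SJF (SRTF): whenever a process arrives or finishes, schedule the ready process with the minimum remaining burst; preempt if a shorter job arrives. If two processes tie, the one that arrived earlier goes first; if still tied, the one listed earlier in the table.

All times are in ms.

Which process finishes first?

Schedule: | J1 0-5 | idle 5-7 | J2 7-10 | J3 10-16 |
Completion: J1=5  J2=10  J3=16
Turnaround (C−A): J1=5  J2=3  J3=8
Finish order: J1 → J2 → J3

J1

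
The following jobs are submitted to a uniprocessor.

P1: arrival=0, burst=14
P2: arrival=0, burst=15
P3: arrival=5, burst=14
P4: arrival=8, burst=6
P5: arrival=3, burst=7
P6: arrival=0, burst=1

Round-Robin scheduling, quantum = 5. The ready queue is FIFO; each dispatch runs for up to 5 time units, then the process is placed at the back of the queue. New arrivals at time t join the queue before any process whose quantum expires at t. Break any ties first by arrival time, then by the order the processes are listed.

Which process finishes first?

Timeline: | P1 0-5 | P2 5-10 | P6 10-11 | P5 11-16 | P3 16-21 | P1 21-26 | P4 26-31 | P2 31-36 | P5 36-38 | P3 38-43 | P1 43-47 | P4 47-48 | P2 48-53 | P3 53-57 |
Completion: P1=47  P2=53  P3=57  P4=48  P5=38  P6=11
Turnaround (C−A): P1=47  P2=53  P3=52  P4=40  P5=35  P6=11
Finish order: P6 → P5 → P1 → P4 → P2 → P3

P6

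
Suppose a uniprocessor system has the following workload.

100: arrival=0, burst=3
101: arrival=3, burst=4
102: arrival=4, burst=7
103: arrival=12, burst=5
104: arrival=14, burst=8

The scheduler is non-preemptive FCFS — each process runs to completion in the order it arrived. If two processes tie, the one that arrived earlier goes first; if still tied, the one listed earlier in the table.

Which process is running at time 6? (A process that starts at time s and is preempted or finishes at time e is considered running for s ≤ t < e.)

Gantt: | 100 0-3 | 101 3-7 | 102 7-14 | 103 14-19 | 104 19-27 |
Completion: 100=3  101=7  102=14  103=19  104=27
Turnaround (C−A): 100=3  101=4  102=10  103=7  104=13

101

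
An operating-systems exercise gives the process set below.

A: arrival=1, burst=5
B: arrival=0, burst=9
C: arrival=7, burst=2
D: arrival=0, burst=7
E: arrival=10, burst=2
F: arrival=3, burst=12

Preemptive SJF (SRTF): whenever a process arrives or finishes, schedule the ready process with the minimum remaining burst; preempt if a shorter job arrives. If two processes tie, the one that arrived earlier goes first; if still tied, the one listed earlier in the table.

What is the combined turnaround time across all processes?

Gantt: | D 0-1 | A 1-6 | D 6-7 | C 7-9 | D 9-10 | E 10-12 | D 12-16 | B 16-25 | F 25-37 |
Completion: A=6  B=25  C=9  D=16  E=12  F=37
Turnaround = completion − arrival: A=5, B=25, C=2, D=16, E=2, F=34
Total turnaround = 5 + 25 + 2 + 16 + 2 + 34 = 84

84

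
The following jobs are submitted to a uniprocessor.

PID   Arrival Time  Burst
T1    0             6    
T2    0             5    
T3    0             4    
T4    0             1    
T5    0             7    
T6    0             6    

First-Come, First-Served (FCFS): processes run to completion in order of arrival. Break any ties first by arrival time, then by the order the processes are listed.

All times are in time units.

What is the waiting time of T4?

Timeline: | T1 0-6 | T2 6-11 | T3 11-15 | T4 15-16 | T5 16-23 | T6 23-29 |
Completion: T1=6  T2=11  T3=15  T4=16  T5=23  T6=29
Turnaround (C−A): T1=6  T2=11  T3=15  T4=16  T5=23  T6=29
Waiting(T4) = turnaround − burst = 16 − 1 = 15

15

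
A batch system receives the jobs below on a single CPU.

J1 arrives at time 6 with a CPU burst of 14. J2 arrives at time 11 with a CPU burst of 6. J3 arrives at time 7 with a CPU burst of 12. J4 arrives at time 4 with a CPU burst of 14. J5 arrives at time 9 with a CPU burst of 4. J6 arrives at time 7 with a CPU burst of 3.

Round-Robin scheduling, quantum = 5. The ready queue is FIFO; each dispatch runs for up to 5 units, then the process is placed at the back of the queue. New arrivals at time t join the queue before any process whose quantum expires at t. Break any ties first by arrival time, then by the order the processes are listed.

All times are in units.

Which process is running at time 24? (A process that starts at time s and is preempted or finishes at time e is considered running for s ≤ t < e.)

J5

Gantt: | idle 0-4 | J4 4-9 | J1 9-14 | J3 14-19 | J6 19-22 | J5 22-26 | J4 26-31 | J2 31-36 | J1 36-41 | J3 41-46 | J4 46-50 | J2 50-51 | J1 51-55 | J3 55-57 |
Completion: J1=55  J2=51  J3=57  J4=50  J5=26  J6=22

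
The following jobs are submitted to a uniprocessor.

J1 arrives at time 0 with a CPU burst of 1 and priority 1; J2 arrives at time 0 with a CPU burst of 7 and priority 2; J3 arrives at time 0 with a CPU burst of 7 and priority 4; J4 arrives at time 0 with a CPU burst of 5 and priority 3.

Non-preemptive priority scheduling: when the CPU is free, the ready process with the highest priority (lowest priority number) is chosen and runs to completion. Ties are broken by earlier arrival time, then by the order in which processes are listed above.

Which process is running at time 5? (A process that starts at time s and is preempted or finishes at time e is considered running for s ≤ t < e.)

Schedule: | J1 0-1 | J2 1-8 | J4 8-13 | J3 13-20 |
Completion: J1=1  J2=8  J3=20  J4=13
Turnaround (C−A): J1=1  J2=8  J3=20  J4=13

J2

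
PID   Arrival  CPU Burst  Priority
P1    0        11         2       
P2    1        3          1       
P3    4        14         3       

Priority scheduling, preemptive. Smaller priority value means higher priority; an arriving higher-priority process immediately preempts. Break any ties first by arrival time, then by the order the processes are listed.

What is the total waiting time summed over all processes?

13

Schedule: | P1 0-1 | P2 1-4 | P1 4-14 | P3 14-28 |
Completion: P1=14  P2=4  P3=28
Waiting = turnaround − burst: P1=3, P2=0, P3=10
Total waiting = 3 + 0 + 10 = 13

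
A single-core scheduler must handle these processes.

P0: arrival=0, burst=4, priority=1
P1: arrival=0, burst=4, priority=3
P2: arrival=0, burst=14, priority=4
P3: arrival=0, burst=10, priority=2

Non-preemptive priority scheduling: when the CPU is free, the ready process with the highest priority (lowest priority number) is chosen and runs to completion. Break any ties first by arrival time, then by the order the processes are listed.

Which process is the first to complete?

P0

Gantt: | P0 0-4 | P3 4-14 | P1 14-18 | P2 18-32 |
Completion: P0=4  P1=18  P2=32  P3=14
Finish order: P0 → P3 → P1 → P2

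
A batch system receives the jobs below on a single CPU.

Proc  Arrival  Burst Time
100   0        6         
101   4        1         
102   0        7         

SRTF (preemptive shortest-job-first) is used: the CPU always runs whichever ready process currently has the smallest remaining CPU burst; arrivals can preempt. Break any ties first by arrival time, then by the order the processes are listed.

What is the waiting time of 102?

Schedule: | 100 0-4 | 101 4-5 | 100 5-7 | 102 7-14 |
Completion: 100=7  101=5  102=14
Waiting(102) = turnaround − burst = 14 − 7 = 7

7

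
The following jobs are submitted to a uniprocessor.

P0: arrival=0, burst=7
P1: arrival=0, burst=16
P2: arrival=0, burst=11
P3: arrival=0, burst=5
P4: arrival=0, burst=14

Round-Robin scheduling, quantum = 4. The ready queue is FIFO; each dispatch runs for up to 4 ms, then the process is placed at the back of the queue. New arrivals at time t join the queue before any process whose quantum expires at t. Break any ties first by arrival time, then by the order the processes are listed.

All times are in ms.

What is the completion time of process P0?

23

Timeline: | P0 0-4 | P1 4-8 | P2 8-12 | P3 12-16 | P4 16-20 | P0 20-23 | P1 23-27 | P2 27-31 | P3 31-32 | P4 32-36 | P1 36-40 | P2 40-43 | P4 43-47 | P1 47-51 | P4 51-53 |
Completion: P0=23  P1=51  P2=43  P3=32  P4=53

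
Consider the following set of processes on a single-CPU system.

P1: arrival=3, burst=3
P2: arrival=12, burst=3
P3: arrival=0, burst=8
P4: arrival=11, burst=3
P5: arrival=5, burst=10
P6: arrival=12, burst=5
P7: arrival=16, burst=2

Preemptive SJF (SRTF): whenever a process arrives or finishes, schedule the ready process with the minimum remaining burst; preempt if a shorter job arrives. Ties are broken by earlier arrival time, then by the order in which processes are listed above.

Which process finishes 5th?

P7

Schedule: | P3 0-3 | P1 3-6 | P3 6-11 | P4 11-14 | P2 14-17 | P7 17-19 | P6 19-24 | P5 24-34 |
Completion: P1=6  P2=17  P3=11  P4=14  P5=34  P6=24  P7=19
Finish order: P1 → P3 → P4 → P2 → P7 → P6 → P5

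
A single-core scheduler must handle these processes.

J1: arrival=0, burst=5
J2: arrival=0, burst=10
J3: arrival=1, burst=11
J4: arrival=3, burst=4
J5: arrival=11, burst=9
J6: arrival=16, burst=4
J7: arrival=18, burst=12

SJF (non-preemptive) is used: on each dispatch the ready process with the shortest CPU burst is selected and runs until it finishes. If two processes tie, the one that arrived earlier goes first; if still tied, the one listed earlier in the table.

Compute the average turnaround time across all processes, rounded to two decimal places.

Schedule: | J1 0-5 | J4 5-9 | J2 9-19 | J6 19-23 | J5 23-32 | J3 32-43 | J7 43-55 |
Completion: J1=5  J2=19  J3=43  J4=9  J5=32  J6=23  J7=55
Turnaround (C−A): J1=5  J2=19  J3=42  J4=6  J5=21  J6=7  J7=37
Turnaround times: J1=5, J2=19, J3=42, J4=6, J5=21, J6=7, J7=37
Average turnaround = (5+19+42+6+21+7+37) / 7 = 137/7 = 19.57

19.57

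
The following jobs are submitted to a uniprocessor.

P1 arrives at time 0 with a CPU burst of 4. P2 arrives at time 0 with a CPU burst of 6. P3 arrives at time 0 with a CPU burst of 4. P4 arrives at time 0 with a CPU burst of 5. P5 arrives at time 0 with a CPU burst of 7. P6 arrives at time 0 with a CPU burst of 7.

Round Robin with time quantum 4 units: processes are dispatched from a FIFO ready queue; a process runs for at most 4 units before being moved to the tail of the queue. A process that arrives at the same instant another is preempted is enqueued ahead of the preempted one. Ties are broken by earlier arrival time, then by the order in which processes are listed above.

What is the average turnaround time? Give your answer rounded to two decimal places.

22.00

Gantt: | P1 0-4 | P2 4-8 | P3 8-12 | P4 12-16 | P5 16-20 | P6 20-24 | P2 24-26 | P4 26-27 | P5 27-30 | P6 30-33 |
Completion: P1=4  P2=26  P3=12  P4=27  P5=30  P6=33
Turnaround times: P1=4, P2=26, P3=12, P4=27, P5=30, P6=33
Average turnaround = (4+26+12+27+30+33) / 6 = 132/6 = 22.00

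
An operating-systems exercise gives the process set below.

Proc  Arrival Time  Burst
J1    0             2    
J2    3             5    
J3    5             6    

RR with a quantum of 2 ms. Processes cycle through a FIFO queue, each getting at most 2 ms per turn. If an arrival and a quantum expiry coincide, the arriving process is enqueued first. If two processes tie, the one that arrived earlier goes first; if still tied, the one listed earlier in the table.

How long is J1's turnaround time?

Timeline: | J1 0-2 | idle 2-3 | J2 3-5 | J3 5-7 | J2 7-9 | J3 9-11 | J2 11-12 | J3 12-14 |
Completion: J1=2  J2=12  J3=14
Turnaround (C−A): J1=2  J2=9  J3=9
Turnaround(J1) = completion − arrival = 2 − 0 = 2

2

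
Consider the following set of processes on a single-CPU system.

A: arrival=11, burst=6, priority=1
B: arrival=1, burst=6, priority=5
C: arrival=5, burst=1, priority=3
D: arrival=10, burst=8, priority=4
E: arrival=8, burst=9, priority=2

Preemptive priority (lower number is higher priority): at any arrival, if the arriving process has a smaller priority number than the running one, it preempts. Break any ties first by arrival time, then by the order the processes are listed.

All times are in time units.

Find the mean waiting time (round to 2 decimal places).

4.00

Schedule: | idle 0-1 | B 1-5 | C 5-6 | B 6-8 | E 8-11 | A 11-17 | E 17-23 | D 23-31 |
Completion: A=17  B=8  C=6  D=31  E=23
Turnaround (C−A): A=6  B=7  C=1  D=21  E=15
Waiting times: A=0, B=1, C=0, D=13, E=6
Average waiting = (0+1+0+13+6) / 5 = 20/5 = 4.00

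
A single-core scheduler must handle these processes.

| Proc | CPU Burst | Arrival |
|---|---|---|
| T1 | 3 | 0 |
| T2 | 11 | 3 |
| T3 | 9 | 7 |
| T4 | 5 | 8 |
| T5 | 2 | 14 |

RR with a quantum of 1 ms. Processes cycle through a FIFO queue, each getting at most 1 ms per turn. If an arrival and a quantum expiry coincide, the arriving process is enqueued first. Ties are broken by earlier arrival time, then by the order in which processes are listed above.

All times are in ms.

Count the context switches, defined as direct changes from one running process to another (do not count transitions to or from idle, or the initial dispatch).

Schedule: | T1 0-3 | T2 3-7 | T3 7-8 | T2 8-9 | T4 9-10 | T3 10-11 | T2 11-12 | T4 12-13 | T3 13-14 | T2 14-15 | T4 15-16 | T5 16-17 | T3 17-18 | T2 18-19 | T4 19-20 | T5 20-21 | T3 21-22 | T2 22-23 | T4 23-24 | T3 24-25 | T2 25-26 | T3 26-27 | T2 27-28 | T3 28-30 |
Completion: T1=3  T2=28  T3=30  T4=24  T5=21
Turnaround (C−A): T1=3  T2=25  T3=23  T4=16  T5=7

23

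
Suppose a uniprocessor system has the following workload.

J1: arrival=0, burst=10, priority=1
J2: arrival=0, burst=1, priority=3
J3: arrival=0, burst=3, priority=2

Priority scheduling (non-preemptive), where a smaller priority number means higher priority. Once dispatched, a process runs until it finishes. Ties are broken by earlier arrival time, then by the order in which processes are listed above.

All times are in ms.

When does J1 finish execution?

10

Gantt: | J1 0-10 | J3 10-13 | J2 13-14 |
Completion: J1=10  J2=14  J3=13
Turnaround (C−A): J1=10  J2=14  J3=13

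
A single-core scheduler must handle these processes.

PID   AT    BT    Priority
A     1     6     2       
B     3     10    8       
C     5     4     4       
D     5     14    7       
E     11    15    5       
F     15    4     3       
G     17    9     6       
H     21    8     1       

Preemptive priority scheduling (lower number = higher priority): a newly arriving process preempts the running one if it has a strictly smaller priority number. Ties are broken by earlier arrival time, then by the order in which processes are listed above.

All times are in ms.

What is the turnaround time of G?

30

Timeline: | idle 0-1 | A 1-7 | C 7-11 | E 11-15 | F 15-19 | E 19-21 | H 21-29 | E 29-38 | G 38-47 | D 47-61 | B 61-71 |
Completion: A=7  B=71  C=11  D=61  E=38  F=19  G=47  H=29
Turnaround(G) = completion − arrival = 47 − 17 = 30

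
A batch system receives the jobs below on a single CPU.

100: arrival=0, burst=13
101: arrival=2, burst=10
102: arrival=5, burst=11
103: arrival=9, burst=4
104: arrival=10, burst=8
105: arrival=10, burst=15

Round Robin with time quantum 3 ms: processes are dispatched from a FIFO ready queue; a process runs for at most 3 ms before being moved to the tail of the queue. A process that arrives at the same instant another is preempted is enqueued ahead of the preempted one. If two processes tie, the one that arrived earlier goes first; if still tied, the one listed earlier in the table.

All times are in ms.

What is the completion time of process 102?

Timeline: | 100 0-3 | 101 3-6 | 100 6-9 | 102 9-12 | 101 12-15 | 103 15-18 | 100 18-21 | 104 21-24 | 105 24-27 | 102 27-30 | 101 30-33 | 103 33-34 | 100 34-37 | 104 37-40 | 105 40-43 | 102 43-46 | 101 46-47 | 100 47-48 | 104 48-50 | 105 50-53 | 102 53-55 | 105 55-61 |
Completion: 100=48  101=47  102=55  103=34  104=50  105=61

55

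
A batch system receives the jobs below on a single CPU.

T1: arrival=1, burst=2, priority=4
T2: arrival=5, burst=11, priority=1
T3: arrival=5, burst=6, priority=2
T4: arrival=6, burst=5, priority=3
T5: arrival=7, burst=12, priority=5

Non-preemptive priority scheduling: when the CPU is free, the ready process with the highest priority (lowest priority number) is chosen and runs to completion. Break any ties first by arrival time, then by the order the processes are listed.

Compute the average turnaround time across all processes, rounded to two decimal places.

16.60

Gantt: | idle 0-1 | T1 1-3 | idle 3-5 | T2 5-16 | T3 16-22 | T4 22-27 | T5 27-39 |
Completion: T1=3  T2=16  T3=22  T4=27  T5=39
Turnaround (C−A): T1=2  T2=11  T3=17  T4=21  T5=32
Turnaround times: T1=2, T2=11, T3=17, T4=21, T5=32
Average turnaround = (2+11+17+21+32) / 5 = 83/5 = 16.60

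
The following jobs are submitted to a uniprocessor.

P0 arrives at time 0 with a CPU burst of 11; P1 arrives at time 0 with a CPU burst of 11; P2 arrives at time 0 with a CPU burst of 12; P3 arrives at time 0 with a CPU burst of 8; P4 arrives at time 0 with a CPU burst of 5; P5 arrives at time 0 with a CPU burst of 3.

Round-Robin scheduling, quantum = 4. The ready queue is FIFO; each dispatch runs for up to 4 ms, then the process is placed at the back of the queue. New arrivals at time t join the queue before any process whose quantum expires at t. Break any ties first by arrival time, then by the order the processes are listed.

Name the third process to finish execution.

Schedule: | P0 0-4 | P1 4-8 | P2 8-12 | P3 12-16 | P4 16-20 | P5 20-23 | P0 23-27 | P1 27-31 | P2 31-35 | P3 35-39 | P4 39-40 | P0 40-43 | P1 43-46 | P2 46-50 |
Completion: P0=43  P1=46  P2=50  P3=39  P4=40  P5=23
Turnaround (C−A): P0=43  P1=46  P2=50  P3=39  P4=40  P5=23
Finish order: P5 → P3 → P4 → P0 → P1 → P2

P4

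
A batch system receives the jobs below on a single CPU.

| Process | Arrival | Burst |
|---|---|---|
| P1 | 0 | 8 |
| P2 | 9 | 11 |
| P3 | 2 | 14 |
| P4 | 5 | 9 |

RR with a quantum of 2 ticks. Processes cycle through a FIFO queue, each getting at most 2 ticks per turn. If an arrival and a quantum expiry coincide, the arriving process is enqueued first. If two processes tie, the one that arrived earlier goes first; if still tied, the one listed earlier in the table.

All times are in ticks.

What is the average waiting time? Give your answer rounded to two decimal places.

20.00

Schedule: | P1 0-2 | P3 2-4 | P1 4-6 | P3 6-8 | P4 8-10 | P1 10-12 | P3 12-14 | P2 14-16 | P4 16-18 | P1 18-20 | P3 20-22 | P2 22-24 | P4 24-26 | P3 26-28 | P2 28-30 | P4 30-32 | P3 32-34 | P2 34-36 | P4 36-37 | P3 37-39 | P2 39-42 |
Completion: P1=20  P2=42  P3=39  P4=37
Waiting times: P1=12, P2=22, P3=23, P4=23
Average waiting = (12+22+23+23) / 4 = 80/4 = 20.00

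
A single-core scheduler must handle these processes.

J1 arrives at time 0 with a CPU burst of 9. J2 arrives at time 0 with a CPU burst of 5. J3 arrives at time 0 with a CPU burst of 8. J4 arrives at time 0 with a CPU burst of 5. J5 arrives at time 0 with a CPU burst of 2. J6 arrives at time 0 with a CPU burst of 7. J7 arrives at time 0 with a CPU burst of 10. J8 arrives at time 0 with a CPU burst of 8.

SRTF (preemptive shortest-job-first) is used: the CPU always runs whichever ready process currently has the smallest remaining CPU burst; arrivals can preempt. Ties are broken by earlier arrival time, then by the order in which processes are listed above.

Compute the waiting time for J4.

7

Timeline: | J5 0-2 | J2 2-7 | J4 7-12 | J6 12-19 | J3 19-27 | J8 27-35 | J1 35-44 | J7 44-54 |
Completion: J1=44  J2=7  J3=27  J4=12  J5=2  J6=19  J7=54  J8=35
Turnaround (C−A): J1=44  J2=7  J3=27  J4=12  J5=2  J6=19  J7=54  J8=35
Waiting(J4) = turnaround − burst = 12 − 5 = 7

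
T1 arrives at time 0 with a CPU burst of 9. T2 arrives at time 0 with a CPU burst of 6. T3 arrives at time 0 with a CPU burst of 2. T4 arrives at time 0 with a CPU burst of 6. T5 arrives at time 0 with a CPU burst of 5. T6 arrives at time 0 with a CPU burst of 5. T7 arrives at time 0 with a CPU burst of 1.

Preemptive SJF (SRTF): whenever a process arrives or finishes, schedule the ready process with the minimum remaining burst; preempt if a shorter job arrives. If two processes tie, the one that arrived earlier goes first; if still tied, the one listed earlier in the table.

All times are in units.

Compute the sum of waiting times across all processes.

Schedule: | T7 0-1 | T3 1-3 | T5 3-8 | T6 8-13 | T2 13-19 | T4 19-25 | T1 25-34 |
Completion: T1=34  T2=19  T3=3  T4=25  T5=8  T6=13  T7=1
Turnaround (C−A): T1=34  T2=19  T3=3  T4=25  T5=8  T6=13  T7=1
Waiting = turnaround − burst: T1=25, T2=13, T3=1, T4=19, T5=3, T6=8, T7=0
Total waiting = 25 + 13 + 1 + 19 + 3 + 8 + 0 = 69

69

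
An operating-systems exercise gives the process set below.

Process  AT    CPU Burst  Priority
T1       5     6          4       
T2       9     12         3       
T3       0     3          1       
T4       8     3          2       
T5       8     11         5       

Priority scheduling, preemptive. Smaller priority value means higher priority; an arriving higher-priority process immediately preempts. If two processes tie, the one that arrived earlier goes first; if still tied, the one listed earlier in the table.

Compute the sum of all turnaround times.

Timeline: | T3 0-3 | idle 3-5 | T1 5-8 | T4 8-11 | T2 11-23 | T1 23-26 | T5 26-37 |
Completion: T1=26  T2=23  T3=3  T4=11  T5=37
Turnaround = completion − arrival: T1=21, T2=14, T3=3, T4=3, T5=29
Total turnaround = 21 + 14 + 3 + 3 + 29 = 70

70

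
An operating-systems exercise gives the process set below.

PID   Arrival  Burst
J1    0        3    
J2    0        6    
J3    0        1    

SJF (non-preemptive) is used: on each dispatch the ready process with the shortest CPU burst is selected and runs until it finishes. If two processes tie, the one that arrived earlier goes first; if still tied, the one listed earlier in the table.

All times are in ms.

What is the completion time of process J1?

4

Schedule: | J3 0-1 | J1 1-4 | J2 4-10 |
Completion: J1=4  J2=10  J3=1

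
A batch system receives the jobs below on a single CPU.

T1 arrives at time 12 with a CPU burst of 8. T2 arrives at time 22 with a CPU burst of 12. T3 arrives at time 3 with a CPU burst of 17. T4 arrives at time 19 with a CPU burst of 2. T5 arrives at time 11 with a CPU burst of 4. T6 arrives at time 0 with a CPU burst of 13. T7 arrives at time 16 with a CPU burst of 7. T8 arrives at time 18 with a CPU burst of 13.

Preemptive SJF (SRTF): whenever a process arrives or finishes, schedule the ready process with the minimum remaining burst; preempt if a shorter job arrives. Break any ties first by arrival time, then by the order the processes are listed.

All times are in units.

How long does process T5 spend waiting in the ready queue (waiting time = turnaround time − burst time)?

2

Timeline: | T6 0-13 | T5 13-17 | T7 17-19 | T4 19-21 | T7 21-26 | T1 26-34 | T2 34-46 | T8 46-59 | T3 59-76 |
Completion: T1=34  T2=46  T3=76  T4=21  T5=17  T6=13  T7=26  T8=59
Waiting(T5) = turnaround − burst = 6 − 4 = 2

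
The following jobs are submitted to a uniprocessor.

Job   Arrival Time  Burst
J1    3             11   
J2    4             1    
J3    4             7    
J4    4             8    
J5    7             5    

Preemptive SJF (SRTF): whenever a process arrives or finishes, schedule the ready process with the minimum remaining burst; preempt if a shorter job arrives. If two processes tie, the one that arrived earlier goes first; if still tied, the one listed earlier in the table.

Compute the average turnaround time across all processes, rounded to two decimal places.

Schedule: | idle 0-3 | J1 3-4 | J2 4-5 | J3 5-12 | J5 12-17 | J4 17-25 | J1 25-35 |
Completion: J1=35  J2=5  J3=12  J4=25  J5=17
Turnaround (C−A): J1=32  J2=1  J3=8  J4=21  J5=10
Turnaround times: J1=32, J2=1, J3=8, J4=21, J5=10
Average turnaround = (32+1+8+21+10) / 5 = 72/5 = 14.40

14.40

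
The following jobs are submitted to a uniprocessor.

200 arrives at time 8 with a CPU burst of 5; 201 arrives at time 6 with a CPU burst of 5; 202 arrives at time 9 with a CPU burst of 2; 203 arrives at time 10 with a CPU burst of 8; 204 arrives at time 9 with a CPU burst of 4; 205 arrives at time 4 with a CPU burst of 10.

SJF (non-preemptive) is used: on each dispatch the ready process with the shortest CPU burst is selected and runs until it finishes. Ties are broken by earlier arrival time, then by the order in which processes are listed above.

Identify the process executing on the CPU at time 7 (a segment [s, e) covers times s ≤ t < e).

Schedule: | idle 0-4 | 205 4-14 | 202 14-16 | 204 16-20 | 201 20-25 | 200 25-30 | 203 30-38 |
Completion: 200=30  201=25  202=16  203=38  204=20  205=14
Turnaround (C−A): 200=22  201=19  202=7  203=28  204=11  205=10

205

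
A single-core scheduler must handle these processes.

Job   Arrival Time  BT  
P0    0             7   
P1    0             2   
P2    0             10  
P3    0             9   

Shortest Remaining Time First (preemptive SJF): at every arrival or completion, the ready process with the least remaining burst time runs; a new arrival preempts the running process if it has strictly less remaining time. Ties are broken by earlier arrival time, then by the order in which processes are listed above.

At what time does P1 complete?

Schedule: | P1 0-2 | P0 2-9 | P3 9-18 | P2 18-28 |
Completion: P0=9  P1=2  P2=28  P3=18

2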